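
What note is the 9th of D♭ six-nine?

E-flat

Root of D♭ six-nine = D-flat. The 9th is a major 9th: D-flat up a major 9th → E-flat.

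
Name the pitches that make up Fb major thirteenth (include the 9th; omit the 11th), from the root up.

F-flat  A-flat  C-flat  E-flat  G-flat  D-flat

Fb major thirteenth: major thirteenth on F-flat.
Root: F-flat
Major 3rd (3rd): A-flat
Perfect 5th (5th): C-flat
Major 7th (7th): E-flat
Major 9th (9th): G-flat
Major 13th (13th): D-flat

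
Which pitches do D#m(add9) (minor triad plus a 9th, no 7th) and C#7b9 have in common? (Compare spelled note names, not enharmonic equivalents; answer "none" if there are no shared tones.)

E♯

D#m(add9) = D♯, F♯, A♯, E♯.
C#7b9 = C♯, E♯, G♯, B, D.
Shared: E♯.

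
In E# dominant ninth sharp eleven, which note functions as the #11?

Root of E# dominant ninth sharp eleven = E#. The 11th is an augmented 11th: E# up an augmented 11th → A##.

A##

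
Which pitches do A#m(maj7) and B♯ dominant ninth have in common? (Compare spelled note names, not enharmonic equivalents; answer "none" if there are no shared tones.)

A#m(maj7): A# C# E# G##
B♯ dominant ninth: B# D## F## A# C##
Common to both → A#.

A#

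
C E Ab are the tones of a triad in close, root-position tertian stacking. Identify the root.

Stacking in thirds gives Ab – C – E, so Ab is the root — Ab augmented triad.

Ab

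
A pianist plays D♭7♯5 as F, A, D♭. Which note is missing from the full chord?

C♭

The full D♭7♯5 chord is D♭, F, A, C♭.
Comparing with the voicing, the minor 7th (7th) — C♭ — is absent.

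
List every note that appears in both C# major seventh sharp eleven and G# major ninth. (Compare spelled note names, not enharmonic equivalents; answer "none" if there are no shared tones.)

G-sharp, B-sharp, F-double-sharp

C# major seventh sharp eleven = C-sharp, E-sharp, G-sharp, B-sharp, F-double-sharp.
G# major ninth = G-sharp, B-sharp, D-sharp, F-double-sharp, A-sharp.
Shared: G-sharp, B-sharp, F-double-sharp.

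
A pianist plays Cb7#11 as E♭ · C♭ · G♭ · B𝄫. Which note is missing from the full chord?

F

The full Cb7#11 chord is C♭, E♭, G♭, B𝄫, F.
Comparing with the voicing, the augmented 11th (11th) — F — is absent.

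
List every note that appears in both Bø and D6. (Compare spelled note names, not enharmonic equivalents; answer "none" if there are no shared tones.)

Bø: B D F A
D6: D F# A B
Common to both → B, D, A.

B, D, A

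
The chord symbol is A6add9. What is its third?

Root of A6add9 = A. The 3rd is a major 3rd: A up a major 3rd → C♯.

C♯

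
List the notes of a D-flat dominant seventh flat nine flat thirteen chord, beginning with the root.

D-flat dominant seventh flat nine flat thirteen is a dominant seventh flat nine flat thirteen built on D-flat.
- root: D-flat
- major 3rd: F
- perfect 5th: A-flat
- minor 7th: C-flat
- minor 9th: E-double-flat
- minor 13th: B-double-flat

D-flat  F  A-flat  C-flat  E-double-flat  B-double-flat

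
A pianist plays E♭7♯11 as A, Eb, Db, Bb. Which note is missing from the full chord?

G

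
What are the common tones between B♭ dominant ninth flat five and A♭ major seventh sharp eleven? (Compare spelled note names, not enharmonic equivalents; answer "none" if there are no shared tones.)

D, A-flat, C

B♭ dominant ninth flat five: B-flat D F-flat A-flat C
A♭ major seventh sharp eleven: A-flat C E-flat G D
Common to both → D, A-flat, C.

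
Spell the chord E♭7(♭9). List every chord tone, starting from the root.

Eb  G  Bb  Db  Fb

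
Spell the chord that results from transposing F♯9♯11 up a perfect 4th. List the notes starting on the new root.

B D# F# A C# E#

Transposed root: F# → B (perfect 4th up). So we spell B dominant ninth sharp eleven:
- root: B
- major 3rd: D#
- perfect 5th: F#
- minor 7th: A
- major 9th: C#
- augmented 11th: E#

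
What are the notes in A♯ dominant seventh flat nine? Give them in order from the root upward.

Root A♯, quality dominant seventh flat nine:
- root: A♯
- major 3rd: C𝄪
- perfect 5th: E♯
- minor 7th: G♯
- minor 9th: B

A♯ C𝄪 E♯ G♯ B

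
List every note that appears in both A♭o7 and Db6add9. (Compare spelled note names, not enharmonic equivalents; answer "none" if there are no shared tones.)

A♭o7: Ab Cb Ebb Gbb
Db6add9: Db F Ab Bb Eb
Common to both → Ab.

Ab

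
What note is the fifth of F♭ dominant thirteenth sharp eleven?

F♭ dominant thirteenth sharp eleven is built on F-flat; its 5th is a perfect 5th above the root.
A fifth above F uses the letter C, and the perfect 5th above F-flat is C-flat.

C-flat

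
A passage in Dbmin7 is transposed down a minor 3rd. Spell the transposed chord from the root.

A minor 3rd down from Db is Bb, so the new chord is Bb minor seventh.
- root: Bb
- minor 3rd: Db
- perfect 5th: F
- minor 7th: Ab

Bb  Db  F  Ab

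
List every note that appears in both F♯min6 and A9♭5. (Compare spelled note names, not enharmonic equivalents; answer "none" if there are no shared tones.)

A C#

F♯min6 = F#, A, C#, D#.
A9♭5 = A, C#, Eb, G, B.
Shared: A, C#.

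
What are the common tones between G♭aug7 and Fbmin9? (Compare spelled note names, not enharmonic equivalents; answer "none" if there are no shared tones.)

G♭, F♭

G♭aug7: G♭ B♭ D F♭
Fbmin9: F♭ A𝄫 C♭ E𝄫 G♭
Common to both → G♭, F♭.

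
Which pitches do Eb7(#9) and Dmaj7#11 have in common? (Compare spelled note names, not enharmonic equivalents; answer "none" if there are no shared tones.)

F♯

Eb7(#9): E♭ G B♭ D♭ F♯
Dmaj7#11: D F♯ A C♯ G♯
Common to both → F♯.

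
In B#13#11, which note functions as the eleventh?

B#13#11 is built on B#; its 11th is an augmented 11th above the root.
A fourth above B uses the letter E, and the augmented 11th above B# is E##.

E##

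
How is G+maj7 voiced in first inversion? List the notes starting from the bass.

B, D#, F#, G

G+maj7 = G–B–D#–F#; first inversion → third (B) lowest.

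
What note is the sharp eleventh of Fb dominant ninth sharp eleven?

Bb

Fb dominant ninth sharp eleven is built on Fb; its 11th is an augmented 11th above the root.
A fourth above F uses the letter B, and the augmented 11th above Fb is Bb.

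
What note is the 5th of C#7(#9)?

C#7(#9) is built on C#; its 5th is a perfect 5th above the root.
A fifth above C uses the letter G, and the perfect 5th above C# is G#.

G#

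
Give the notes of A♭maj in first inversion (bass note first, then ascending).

A♭maj = Ab–C–Eb; first inversion → third (C) lowest.

C, Eb, Ab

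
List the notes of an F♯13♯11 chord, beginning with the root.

F♯ A♯ C♯ E G♯ B♯ D♯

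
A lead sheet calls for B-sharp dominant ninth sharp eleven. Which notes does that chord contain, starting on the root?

B♯ – D𝄪 – F𝄪 – A♯ – C𝄪 – E𝄪

B-sharp dominant ninth sharp eleven: dominant ninth sharp eleven on B♯.
- root: B♯
- major 3rd: D𝄪
- perfect 5th: F𝄪
- minor 7th: A♯
- major 9th: C𝄪
- augmented 11th: E𝄪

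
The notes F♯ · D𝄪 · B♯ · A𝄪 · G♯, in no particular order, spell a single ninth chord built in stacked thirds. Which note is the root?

G♯

Stacking in thirds gives G♯ – B♯ – D𝄪 – F♯ – A𝄪, so G♯ is the root — G♯ dominant seventh sharp nine sharp five.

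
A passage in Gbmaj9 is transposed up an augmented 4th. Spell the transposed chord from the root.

G♭ up an augmented 4th → C. New chord: C major ninth.
root → C
3rd (major 3rd) → E
5th (perfect 5th) → G
7th (major 7th) → B
9th (major 9th) → D

C  E  G  B  D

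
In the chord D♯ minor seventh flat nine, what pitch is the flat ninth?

D♯ minor seventh flat nine is built on D#; its 9th is a minor 9th above the root.
A second above D uses the letter E, and the minor 9th above D# is E.

E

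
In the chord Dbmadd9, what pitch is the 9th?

Root of Dbmadd9 = Db. The 9th is a major 9th: Db up a major 9th → Eb.

Eb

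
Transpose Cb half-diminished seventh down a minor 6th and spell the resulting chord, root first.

Eb, Gb, Bbb, Db

Transposed root: Cb → Eb (minor 6th down). So we spell Eb half-diminished seventh:
- root: Eb
- minor 3rd: Gb
- diminished 5th: Bbb
- minor 7th: Db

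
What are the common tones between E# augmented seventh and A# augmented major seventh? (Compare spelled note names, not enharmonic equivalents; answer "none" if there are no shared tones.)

G-double-sharp

E# augmented seventh: E-sharp G-double-sharp B-double-sharp D-sharp
A# augmented major seventh: A-sharp C-double-sharp E-double-sharp G-double-sharp
Common to both → G-double-sharp.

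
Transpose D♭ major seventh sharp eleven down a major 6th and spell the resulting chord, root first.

Transposed root: D-flat → F-flat (major 6th down). So we spell F-flat major seventh sharp eleven:
F-flat — root
A-flat — major 3rd
C-flat — perfect 5th
E-flat — major 7th
B-flat — augmented 11th

F-flat  A-flat  C-flat  E-flat  B-flat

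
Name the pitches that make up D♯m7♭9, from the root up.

D♯ F♯ A♯ C♯ E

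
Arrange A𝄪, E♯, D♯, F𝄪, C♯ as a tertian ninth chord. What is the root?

D♯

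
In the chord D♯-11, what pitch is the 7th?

D♯-11 is built on D♯; its 7th is a minor 7th above the root.
A seventh above D uses the letter C, and the minor 7th above D♯ is C♯.

C♯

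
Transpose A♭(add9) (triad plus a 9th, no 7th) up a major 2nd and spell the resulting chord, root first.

A♭ up a major 2nd → B♭. New chord: B♭ added-ninth.
Root: B♭
Major 3rd (3rd): D
Perfect 5th (5th): F
Major 9th (9th): C

B♭, D, F, C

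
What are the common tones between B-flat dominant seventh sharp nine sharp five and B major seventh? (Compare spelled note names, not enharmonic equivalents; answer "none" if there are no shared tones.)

B-flat dominant seventh sharp nine sharp five = B-flat, D, F-sharp, A-flat, C-sharp.
B major seventh = B, D-sharp, F-sharp, A-sharp.
Shared: F-sharp.

F-sharp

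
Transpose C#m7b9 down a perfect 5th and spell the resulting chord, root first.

Transposed root: C♯ → F♯ (perfect 5th down). So we spell F♯ minor seventh flat nine:
Root: F♯
Minor 3rd (3rd): A
Perfect 5th (5th): C♯
Minor 7th (7th): E
Minor 9th (9th): G

F♯ A C♯ E G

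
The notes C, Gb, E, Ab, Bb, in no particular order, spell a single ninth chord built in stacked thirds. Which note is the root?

Ab

Arranged so that each adjacent pair is a third by letter name: Ab – C – E – Gb – Bb.
The bottom of that stack, Ab, is the root (this is Ab dominant ninth sharp five).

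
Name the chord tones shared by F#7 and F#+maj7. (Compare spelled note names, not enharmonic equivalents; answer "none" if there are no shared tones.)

F#7: F♯ A♯ C♯ E
F#+maj7: F♯ A♯ C𝄪 E♯
Common to both → F♯, A♯.

F♯ A♯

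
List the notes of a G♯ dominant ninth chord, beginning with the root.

G-sharp  B-sharp  D-sharp  F-sharp  A-sharp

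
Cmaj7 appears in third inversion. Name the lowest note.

B

Cmaj7 = C–E–G–B. Third inversion → seventh in the bass = B.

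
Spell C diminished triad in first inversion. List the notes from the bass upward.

E-flat – G-flat – C

In root position, C diminished triad is C–E-flat–G-flat.
First inversion puts the third (E-flat) in the bass.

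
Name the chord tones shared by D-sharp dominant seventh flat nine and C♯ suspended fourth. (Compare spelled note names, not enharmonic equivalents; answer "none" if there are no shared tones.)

D-sharp dominant seventh flat nine = D-sharp, F-double-sharp, A-sharp, C-sharp, E.
C♯ suspended fourth = C-sharp, F-sharp, G-sharp.
Shared: C-sharp.

C-sharp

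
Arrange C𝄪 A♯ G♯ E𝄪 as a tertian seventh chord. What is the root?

A♯

Stacking in thirds gives A♯ – C𝄪 – E𝄪 – G♯, so A♯ is the root — A♯ augmented seventh.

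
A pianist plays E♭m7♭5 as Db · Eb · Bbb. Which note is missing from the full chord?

E♭m7♭5 = Eb, Gb, Bbb, Db. The voicing lacks the 3rd (minor 3rd), Gb.

Gb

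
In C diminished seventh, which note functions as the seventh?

Root of C diminished seventh = C. The 7th is a diminished 7th: C up a diminished 7th → B-double-flat.

B-double-flat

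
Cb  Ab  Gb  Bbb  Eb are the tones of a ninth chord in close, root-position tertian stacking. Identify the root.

Stacking in thirds gives Ab – Cb – Eb – Gb – Bbb, so Ab is the root — Ab minor seventh flat nine.

Ab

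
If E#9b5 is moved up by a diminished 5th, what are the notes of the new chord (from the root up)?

E# up a diminished 5th → B. New chord: B dominant ninth flat five.
B — root
D# — major 3rd
F — diminished 5th
A — minor 7th
C# — major 9th

B D# F A C#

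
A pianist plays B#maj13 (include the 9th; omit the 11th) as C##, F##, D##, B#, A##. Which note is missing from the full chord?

G##

The full B#maj13 chord is B#, D##, F##, A##, C##, G##.
Comparing with the voicing, the major 13th (13th) — G## — is absent.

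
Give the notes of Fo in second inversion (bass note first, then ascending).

C♭ F A♭

Fo = F–A♭–C♭; second inversion → fifth (C♭) lowest.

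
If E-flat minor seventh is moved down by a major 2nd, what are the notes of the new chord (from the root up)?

Db  Fb  Ab  Cb

A major 2nd down from Eb is Db, so the new chord is Db minor seventh.
Db — root
Fb — minor 3rd
Ab — perfect 5th
Cb — minor 7th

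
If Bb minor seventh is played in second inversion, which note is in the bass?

Bb minor seventh in root position is B♭–D♭–F–A♭.
Second inversion places the fifth in the bass, which is F.

F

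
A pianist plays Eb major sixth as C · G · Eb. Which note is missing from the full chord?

The full Eb major sixth chord is Eb, G, Bb, C.
Comparing with the voicing, the perfect 5th (5th) — Bb — is absent.

Bb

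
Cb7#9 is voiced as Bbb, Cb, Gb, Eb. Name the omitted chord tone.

Cb7#9 = Cb, Eb, Gb, Bbb, D. The voicing lacks the 9th (augmented 9th), D.

D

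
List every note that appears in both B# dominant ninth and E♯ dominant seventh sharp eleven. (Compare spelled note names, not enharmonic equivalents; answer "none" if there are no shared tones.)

B-sharp

B# dominant ninth = B-sharp, D-double-sharp, F-double-sharp, A-sharp, C-double-sharp.
E♯ dominant seventh sharp eleven = E-sharp, G-double-sharp, B-sharp, D-sharp, A-double-sharp.
Shared: B-sharp.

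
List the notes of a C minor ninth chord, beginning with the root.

C, E-flat, G, B-flat, D

C minor ninth is a minor ninth built on C.
C — root
E-flat — minor 3rd
G — perfect 5th
B-flat — minor 7th
D — major 9th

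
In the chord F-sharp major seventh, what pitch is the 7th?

E♯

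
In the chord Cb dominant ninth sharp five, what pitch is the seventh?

B-double-flat

Root of Cb dominant ninth sharp five = C-flat. The 7th is a minor 7th: C-flat up a minor 7th → B-double-flat.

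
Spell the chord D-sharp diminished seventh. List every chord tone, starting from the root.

D#, F#, A, C

Root D#, quality diminished seventh:
root → D#
3rd (minor 3rd) → F#
5th (diminished 5th) → A
7th (diminished 7th) → C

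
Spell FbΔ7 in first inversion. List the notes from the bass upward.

In root position, FbΔ7 is Fb–Ab–Cb–Eb.
First inversion puts the third (Ab) in the bass.

Ab  Cb  Eb  Fb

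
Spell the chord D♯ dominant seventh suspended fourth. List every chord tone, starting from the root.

D-sharp, G-sharp, A-sharp, C-sharp

Root D-sharp, quality dominant seventh suspended fourth:
D-sharp — root
G-sharp — perfect 4th
A-sharp — perfect 5th
C-sharp — minor 7th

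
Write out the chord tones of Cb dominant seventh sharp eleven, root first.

C-flat E-flat G-flat B-double-flat F

Root C-flat, quality dominant seventh sharp eleven:
C-flat — root
E-flat — major 3rd
G-flat — perfect 5th
B-double-flat — minor 7th
F — augmented 11th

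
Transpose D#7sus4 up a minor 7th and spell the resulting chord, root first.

C# – F# – G# – B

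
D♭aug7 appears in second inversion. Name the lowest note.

D♭aug7 in root position is Db–F–A–Cb.
Second inversion places the fifth in the bass, which is A.

A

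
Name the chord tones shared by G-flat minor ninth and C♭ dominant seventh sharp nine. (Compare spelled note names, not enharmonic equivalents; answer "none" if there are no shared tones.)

G-flat minor ninth = G-flat, B-double-flat, D-flat, F-flat, A-flat.
C♭ dominant seventh sharp nine = C-flat, E-flat, G-flat, B-double-flat, D.
Shared: G-flat, B-double-flat.

G-flat – B-double-flat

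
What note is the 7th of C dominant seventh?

B-flat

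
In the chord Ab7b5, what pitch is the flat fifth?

Ebb

Root of Ab7b5 = Ab. The 5th is a diminished 5th: Ab up a diminished 5th → Ebb.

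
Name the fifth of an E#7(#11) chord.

B#

E#7(#11) is built on E#; its 5th is a perfect 5th above the root.
A fifth above E uses the letter B, and the perfect 5th above E# is B#.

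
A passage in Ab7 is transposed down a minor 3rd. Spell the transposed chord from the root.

Transposed root: Ab → F (minor 3rd down). So we spell F dominant seventh:
root → F
3rd (major 3rd) → A
5th (perfect 5th) → C
7th (minor 7th) → Eb

F A C Eb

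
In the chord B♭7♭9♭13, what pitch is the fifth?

B♭7♭9♭13 is built on B♭; its 5th is a perfect 5th above the root.
A fifth above B uses the letter F, and the perfect 5th above B♭ is F.

F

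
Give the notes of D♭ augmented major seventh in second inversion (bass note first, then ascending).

A – C – D-flat – F

In root position, D♭ augmented major seventh is D-flat–F–A–C.
Second inversion puts the fifth (A) in the bass.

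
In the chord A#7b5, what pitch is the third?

C##

Root of A#7b5 = A#. The 3rd is a major 3rd: A# up a major 3rd → C##.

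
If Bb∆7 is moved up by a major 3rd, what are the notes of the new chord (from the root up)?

B♭ up a major 3rd → D. New chord: D major seventh.
root → D
3rd (major 3rd) → F♯
5th (perfect 5th) → A
7th (major 7th) → C♯

D – F♯ – A – C♯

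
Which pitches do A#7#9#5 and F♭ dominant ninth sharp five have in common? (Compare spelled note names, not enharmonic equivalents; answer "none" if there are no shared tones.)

none

A#7#9#5: A# C## E## G# B##
F♭ dominant ninth sharp five: Fb Ab C Ebb Gb
Common to both → none.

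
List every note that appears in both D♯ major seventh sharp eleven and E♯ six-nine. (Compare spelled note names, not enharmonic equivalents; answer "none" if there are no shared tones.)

D♯ major seventh sharp eleven = D-sharp, F-double-sharp, A-sharp, C-double-sharp, G-double-sharp.
E♯ six-nine = E-sharp, G-double-sharp, B-sharp, C-double-sharp, F-double-sharp.
Shared: F-double-sharp, C-double-sharp, G-double-sharp.

F-double-sharp – C-double-sharp – G-double-sharp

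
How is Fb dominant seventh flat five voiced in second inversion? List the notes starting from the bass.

Cbb, Ebb, Fb, Ab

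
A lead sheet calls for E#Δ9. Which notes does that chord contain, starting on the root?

E#, G##, B#, D##, F##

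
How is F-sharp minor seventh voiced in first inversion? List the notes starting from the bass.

In root position, F-sharp minor seventh is F♯–A–C♯–E.
First inversion puts the third (A) in the bass.

A C♯ E F♯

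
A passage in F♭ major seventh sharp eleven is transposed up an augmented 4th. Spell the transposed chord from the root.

An augmented 4th up from Fb is Bb, so the new chord is Bb major seventh sharp eleven.
Root: Bb
Major 3rd (3rd): D
Perfect 5th (5th): F
Major 7th (7th): A
Augmented 11th (11th): E

Bb – D – F – A – E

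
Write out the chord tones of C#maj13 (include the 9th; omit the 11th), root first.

Root C♯, quality major thirteenth:
C♯ — root
E♯ — major 3rd
G♯ — perfect 5th
B♯ — major 7th
D♯ — major 9th
A♯ — major 13th

C♯ – E♯ – G♯ – B♯ – D♯ – A♯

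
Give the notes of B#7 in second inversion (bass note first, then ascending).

F##, A#, B#, D##

In root position, B#7 is B#–D##–F##–A#.
Second inversion puts the fifth (F##) in the bass.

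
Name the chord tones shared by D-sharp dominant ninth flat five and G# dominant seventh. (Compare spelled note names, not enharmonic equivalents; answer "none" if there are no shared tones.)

D-sharp dominant ninth flat five = D-sharp, F-double-sharp, A, C-sharp, E-sharp.
G# dominant seventh = G-sharp, B-sharp, D-sharp, F-sharp.
Shared: D-sharp.

D-sharp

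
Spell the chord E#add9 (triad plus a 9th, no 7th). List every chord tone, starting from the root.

E#add9: added-ninth on E♯.
root → E♯
3rd (major 3rd) → G𝄪
5th (perfect 5th) → B♯
9th (major 9th) → F𝄪

E♯  G𝄪  B♯  F𝄪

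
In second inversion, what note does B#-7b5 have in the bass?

F#

B#-7b5 in root position is B#–D#–F#–A#.
Second inversion places the fifth in the bass, which is F#.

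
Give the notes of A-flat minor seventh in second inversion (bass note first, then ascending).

E-flat, G-flat, A-flat, C-flat

In root position, A-flat minor seventh is A-flat–C-flat–E-flat–G-flat.
Second inversion puts the fifth (E-flat) in the bass.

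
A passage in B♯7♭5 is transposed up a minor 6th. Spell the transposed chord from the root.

G♯, B♯, D, F♯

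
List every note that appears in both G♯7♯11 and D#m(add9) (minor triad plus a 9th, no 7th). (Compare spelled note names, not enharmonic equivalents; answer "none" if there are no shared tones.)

G♯7♯11 = G#, B#, D#, F#, C##.
D#m(add9) = D#, F#, A#, E#.
Shared: D#, F#.

D# – F#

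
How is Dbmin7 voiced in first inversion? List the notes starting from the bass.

Fb  Ab  Cb  Db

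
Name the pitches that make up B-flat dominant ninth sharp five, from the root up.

B-flat dominant ninth sharp five is a dominant ninth sharp five built on Bb.
Bb — root
D — major 3rd
F# — augmented 5th
Ab — minor 7th
C — major 9th

Bb – D – F# – Ab – C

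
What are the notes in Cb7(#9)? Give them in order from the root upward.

Cb – Eb – Gb – Bbb – D

Cb7(#9): dominant seventh sharp nine on Cb.
Cb — root
Eb — major 3rd
Gb — perfect 5th
Bbb — minor 7th
D — augmented 9th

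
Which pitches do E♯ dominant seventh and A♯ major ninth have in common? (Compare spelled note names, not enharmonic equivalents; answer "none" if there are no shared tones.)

E-sharp – G-double-sharp – B-sharp

E♯ dominant seventh: E-sharp G-double-sharp B-sharp D-sharp
A♯ major ninth: A-sharp C-double-sharp E-sharp G-double-sharp B-sharp
Common to both → E-sharp, G-double-sharp, B-sharp.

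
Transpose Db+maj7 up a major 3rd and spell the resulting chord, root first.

F  A  C♯  E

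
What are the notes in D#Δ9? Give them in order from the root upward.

D#Δ9: major ninth on D♯.
D♯ — root
F𝄪 — major 3rd
A♯ — perfect 5th
C𝄪 — major 7th
E♯ — major 9th

D♯, F𝄪, A♯, C𝄪, E♯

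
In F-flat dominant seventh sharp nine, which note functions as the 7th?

Ebb

F-flat dominant seventh sharp nine is built on Fb; its 7th is a minor 7th above the root.
A seventh above F uses the letter E, and the minor 7th above Fb is Ebb.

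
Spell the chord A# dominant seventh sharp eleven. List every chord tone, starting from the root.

A# dominant seventh sharp eleven is a dominant seventh sharp eleven built on A-sharp.
root → A-sharp
3rd (major 3rd) → C-double-sharp
5th (perfect 5th) → E-sharp
7th (minor 7th) → G-sharp
11th (augmented 11th) → D-double-sharp

A-sharp – C-double-sharp – E-sharp – G-sharp – D-double-sharp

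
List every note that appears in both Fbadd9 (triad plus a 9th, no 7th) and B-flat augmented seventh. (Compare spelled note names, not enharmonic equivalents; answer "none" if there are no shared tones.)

Ab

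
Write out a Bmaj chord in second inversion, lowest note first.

F#  B  D#

Bmaj = B–D#–F#; second inversion → fifth (F#) lowest.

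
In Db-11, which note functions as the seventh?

Db-11 is built on Db; its 7th is a minor 7th above the root.
A seventh above D uses the letter C, and the minor 7th above Db is Cb.

Cb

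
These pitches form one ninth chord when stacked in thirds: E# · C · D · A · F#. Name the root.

D

Arranged so that each adjacent pair is a third by letter name: D – F# – A – C – E#.
The bottom of that stack, D, is the root (this is D dominant seventh sharp nine).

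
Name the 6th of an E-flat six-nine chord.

Root of E-flat six-nine = Eb. The 6th is a major 6th: Eb up a major 6th → C.

C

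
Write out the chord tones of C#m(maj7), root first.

Root C♯, quality minor-major seventh:
C♯ — root
E — minor 3rd
G♯ — perfect 5th
B♯ — major 7th

C♯ – E – G♯ – B♯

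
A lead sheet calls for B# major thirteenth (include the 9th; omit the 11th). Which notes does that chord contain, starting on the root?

B-sharp – D-double-sharp – F-double-sharp – A-double-sharp – C-double-sharp – G-double-sharp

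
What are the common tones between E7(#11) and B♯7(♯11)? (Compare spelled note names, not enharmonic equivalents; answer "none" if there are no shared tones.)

A#

E7(#11) = E, G#, B, D, A#.
B♯7(♯11) = B#, D##, F##, A#, E##.
Shared: A#.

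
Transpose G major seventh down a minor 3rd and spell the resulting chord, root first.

E – G-sharp – B – D-sharp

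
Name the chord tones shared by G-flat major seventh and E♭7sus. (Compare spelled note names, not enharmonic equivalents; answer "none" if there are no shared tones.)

Bb Db

G-flat major seventh: Gb Bb Db F
E♭7sus: Eb Ab Bb Db
Common to both → Bb, Db.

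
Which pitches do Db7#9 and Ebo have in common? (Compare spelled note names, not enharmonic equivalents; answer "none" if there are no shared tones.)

Db7#9: Db F Ab Cb E
Ebo: Eb Gb Bbb
Common to both → none.

none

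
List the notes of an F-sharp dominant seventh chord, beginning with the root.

F-sharp, A-sharp, C-sharp, E

Root F-sharp, quality dominant seventh:
- root: F-sharp
- major 3rd: A-sharp
- perfect 5th: C-sharp
- minor 7th: E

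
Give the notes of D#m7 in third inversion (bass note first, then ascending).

In root position, D#m7 is D#–F#–A#–C#.
Third inversion puts the seventh (C#) in the bass.

C#, D#, F#, A#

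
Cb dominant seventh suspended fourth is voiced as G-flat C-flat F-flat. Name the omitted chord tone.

The full Cb dominant seventh suspended fourth chord is C-flat, F-flat, G-flat, B-double-flat.
Comparing with the voicing, the minor 7th (7th) — B-double-flat — is absent.

B-double-flat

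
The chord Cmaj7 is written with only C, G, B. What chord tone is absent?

The full Cmaj7 chord is C, E, G, B.
Comparing with the voicing, the major 3rd (3rd) — E — is absent.

E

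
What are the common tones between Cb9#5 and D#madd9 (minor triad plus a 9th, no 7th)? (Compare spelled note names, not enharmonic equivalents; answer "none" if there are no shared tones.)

none

Cb9#5 = Cb, Eb, G, Bbb, Db.
D#madd9 = D#, F#, A#, E#.
Shared: none.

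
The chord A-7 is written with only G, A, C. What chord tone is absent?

The full A-7 chord is A, C, E, G.
Comparing with the voicing, the perfect 5th (5th) — E — is absent.

E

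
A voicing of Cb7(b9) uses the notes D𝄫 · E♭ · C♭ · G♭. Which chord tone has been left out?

The full Cb7(b9) chord is C♭, E♭, G♭, B𝄫, D𝄫.
Comparing with the voicing, the minor 7th (7th) — B𝄫 — is absent.

B𝄫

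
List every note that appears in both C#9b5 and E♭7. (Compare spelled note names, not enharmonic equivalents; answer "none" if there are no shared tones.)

C#9b5 = C#, E#, G, B, D#.
E♭7 = Eb, G, Bb, Db.
Shared: G.

G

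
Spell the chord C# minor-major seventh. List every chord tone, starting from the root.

Root C-sharp, quality minor-major seventh:
Root: C-sharp
Minor 3rd (3rd): E
Perfect 5th (5th): G-sharp
Major 7th (7th): B-sharp

C-sharp – E – G-sharp – B-sharp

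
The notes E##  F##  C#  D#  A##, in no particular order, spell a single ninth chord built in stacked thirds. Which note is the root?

D#

Stacking in thirds gives D# – F## – A## – C# – E##, so D# is the root — D# dominant seventh sharp nine sharp five.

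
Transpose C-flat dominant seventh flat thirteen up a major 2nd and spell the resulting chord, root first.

A major 2nd up from C-flat is D-flat, so the new chord is D-flat dominant seventh flat thirteen.
Root: D-flat
Major 3rd (3rd): F
Perfect 5th (5th): A-flat
Minor 7th (7th): C-flat
Minor 13th (13th): B-double-flat

D-flat F A-flat C-flat B-double-flat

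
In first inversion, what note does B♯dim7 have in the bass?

D#

B♯dim7 = B#–D#–F#–A. First inversion → third in the bass = D#.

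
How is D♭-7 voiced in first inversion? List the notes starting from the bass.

Fb, Ab, Cb, Db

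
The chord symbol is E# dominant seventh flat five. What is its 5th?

B

E# dominant seventh flat five is built on E#; its 5th is a diminished 5th above the root.
A fifth above E uses the letter B, and the diminished 5th above E# is B.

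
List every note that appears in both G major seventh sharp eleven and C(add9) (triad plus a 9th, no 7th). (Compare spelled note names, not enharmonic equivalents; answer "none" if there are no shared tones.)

G major seventh sharp eleven = G, B, D, F#, C#.
C(add9) = C, E, G, D.
Shared: G, D.

G  D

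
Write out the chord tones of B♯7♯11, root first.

B♯7♯11: dominant seventh sharp eleven on B♯.
- root: B♯
- major 3rd: D𝄪
- perfect 5th: F𝄪
- minor 7th: A♯
- augmented 11th: E𝄪

B♯, D𝄪, F𝄪, A♯, E𝄪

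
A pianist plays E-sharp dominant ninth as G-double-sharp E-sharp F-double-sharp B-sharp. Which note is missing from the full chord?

The full E-sharp dominant ninth chord is E-sharp, G-double-sharp, B-sharp, D-sharp, F-double-sharp.
Comparing with the voicing, the minor 7th (7th) — D-sharp — is absent.

D-sharp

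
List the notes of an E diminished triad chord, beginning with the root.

E, G, B-flat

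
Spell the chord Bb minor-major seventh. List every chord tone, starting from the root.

Bb minor-major seventh is a minor-major seventh built on B-flat.
B-flat — root
D-flat — minor 3rd
F — perfect 5th
A — major 7th

B-flat – D-flat – F – A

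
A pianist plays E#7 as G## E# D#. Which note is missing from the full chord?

B#

The full E#7 chord is E#, G##, B#, D#.
Comparing with the voicing, the perfect 5th (5th) — B# — is absent.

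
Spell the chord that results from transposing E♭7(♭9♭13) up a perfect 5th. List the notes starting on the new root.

A perfect 5th up from Eb is Bb, so the new chord is Bb dominant seventh flat nine flat thirteen.
- root: Bb
- major 3rd: D
- perfect 5th: F
- minor 7th: Ab
- minor 9th: Cb
- minor 13th: Gb

Bb, D, F, Ab, Cb, Gb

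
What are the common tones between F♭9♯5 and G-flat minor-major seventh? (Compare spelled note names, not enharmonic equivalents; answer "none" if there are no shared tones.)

F♭9♯5 = Fb, Ab, C, Ebb, Gb.
G-flat minor-major seventh = Gb, Bbb, Db, F.
Shared: Gb.

Gb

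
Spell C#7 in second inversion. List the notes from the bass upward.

G#  B  C#  E#

C#7 = C#–E#–G#–B; second inversion → fifth (G#) lowest.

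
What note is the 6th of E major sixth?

C♯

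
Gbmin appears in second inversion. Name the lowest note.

Gbmin = Gb–Bbb–Db. Second inversion → fifth in the bass = Db.

Db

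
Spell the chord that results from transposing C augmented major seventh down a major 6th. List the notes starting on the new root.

E-flat G B D

Transposed root: C → E-flat (major 6th down). So we spell E-flat augmented major seventh:
E-flat — root
G — major 3rd
B — augmented 5th
D — major 7th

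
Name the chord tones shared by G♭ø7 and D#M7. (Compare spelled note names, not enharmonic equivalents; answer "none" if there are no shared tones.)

none

G♭ø7: G♭ B𝄫 D𝄫 F♭
D#M7: D♯ F𝄪 A♯ C𝄪
Common to both → none.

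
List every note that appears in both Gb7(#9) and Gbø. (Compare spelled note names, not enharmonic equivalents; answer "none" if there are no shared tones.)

Gb7(#9): Gb Bb Db Fb A
Gbø: Gb Bbb Dbb Fb
Common to both → Gb, Fb.

Gb, Fb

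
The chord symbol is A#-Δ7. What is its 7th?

Root of A#-Δ7 = A#. The 7th is a major 7th: A# up a major 7th → G##.

G##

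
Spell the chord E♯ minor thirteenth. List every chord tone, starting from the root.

E#, G#, B#, D#, F##, A#, C##

E♯ minor thirteenth is a minor thirteenth built on E#.
Root: E#
Minor 3rd (3rd): G#
Perfect 5th (5th): B#
Minor 7th (7th): D#
Major 9th (9th): F##
Perfect 11th (11th): A#
Major 13th (13th): C##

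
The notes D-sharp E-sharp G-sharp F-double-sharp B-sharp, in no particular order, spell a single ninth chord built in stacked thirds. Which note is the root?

Arranged so that each adjacent pair is a third by letter name: E-sharp – G-sharp – B-sharp – D-sharp – F-double-sharp.
The bottom of that stack, E-sharp, is the root (this is E-sharp minor ninth).

E-sharp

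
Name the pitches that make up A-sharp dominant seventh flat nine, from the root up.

A♯  C𝄪  E♯  G♯  B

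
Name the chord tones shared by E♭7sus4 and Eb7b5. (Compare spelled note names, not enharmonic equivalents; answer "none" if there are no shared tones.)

E♭7sus4 = Eb, Ab, Bb, Db.
Eb7b5 = Eb, G, Bbb, Db.
Shared: Eb, Db.

Eb, Db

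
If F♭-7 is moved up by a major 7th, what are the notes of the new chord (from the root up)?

A major 7th up from Fb is Eb, so the new chord is Eb minor seventh.
Root: Eb
Minor 3rd (3rd): Gb
Perfect 5th (5th): Bb
Minor 7th (7th): Db

Eb – Gb – Bb – Db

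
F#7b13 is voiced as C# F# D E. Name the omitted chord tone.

A#

The full F#7b13 chord is F#, A#, C#, E, D.
Comparing with the voicing, the major 3rd (3rd) — A# — is absent.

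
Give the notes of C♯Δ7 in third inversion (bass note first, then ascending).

In root position, C♯Δ7 is C#–E#–G#–B#.
Third inversion puts the seventh (B#) in the bass.

B#, C#, E#, G#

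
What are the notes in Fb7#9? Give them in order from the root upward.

Fb  Ab  Cb  Ebb  G

Fb7#9: dominant seventh sharp nine on Fb.
- root: Fb
- major 3rd: Ab
- perfect 5th: Cb
- minor 7th: Ebb
- augmented 9th: G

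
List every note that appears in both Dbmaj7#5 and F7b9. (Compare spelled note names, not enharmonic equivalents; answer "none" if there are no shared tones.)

F, A, C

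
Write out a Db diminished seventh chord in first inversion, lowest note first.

F-flat, A-double-flat, C-double-flat, D-flat

In root position, Db diminished seventh is D-flat–F-flat–A-double-flat–C-double-flat.
First inversion puts the third (F-flat) in the bass.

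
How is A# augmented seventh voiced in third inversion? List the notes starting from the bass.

G-sharp, A-sharp, C-double-sharp, E-double-sharp

A# augmented seventh = A-sharp–C-double-sharp–E-double-sharp–G-sharp; third inversion → seventh (G-sharp) lowest.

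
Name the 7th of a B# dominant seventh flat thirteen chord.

B# dominant seventh flat thirteen is built on B#; its 7th is a minor 7th above the root.
A seventh above B uses the letter A, and the minor 7th above B# is A#.

A#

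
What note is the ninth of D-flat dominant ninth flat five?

E-flat

Root of D-flat dominant ninth flat five = D-flat. The 9th is a major 9th: D-flat up a major 9th → E-flat.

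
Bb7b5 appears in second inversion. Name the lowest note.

Fb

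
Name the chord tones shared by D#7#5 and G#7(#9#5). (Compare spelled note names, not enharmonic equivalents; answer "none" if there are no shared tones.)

D#7#5 = D#, F##, A##, C#.
G#7(#9#5) = G#, B#, D##, F#, A##.
Shared: A##.

A##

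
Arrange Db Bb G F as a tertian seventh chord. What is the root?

Arranged so that each adjacent pair is a third by letter name: G – Bb – Db – F.
The bottom of that stack, G, is the root (this is G half-diminished seventh).

G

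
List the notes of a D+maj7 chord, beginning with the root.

D+maj7 is an augmented major seventh built on D.
D — root
F# — major 3rd
A# — augmented 5th
C# — major 7th

D F# A# C#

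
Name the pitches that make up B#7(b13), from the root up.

B#  D##  F##  A#  G#

B#7(b13) is a dominant seventh flat thirteen built on B#.
root → B#
3rd (major 3rd) → D##
5th (perfect 5th) → F##
7th (minor 7th) → A#
13th (minor 13th) → G#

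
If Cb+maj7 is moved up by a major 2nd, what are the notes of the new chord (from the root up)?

Db F A C

Cb up a major 2nd → Db. New chord: Db augmented major seventh.
- root: Db
- major 3rd: F
- augmented 5th: A
- major 7th: C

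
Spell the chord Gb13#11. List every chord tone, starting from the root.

Gb13#11: dominant thirteenth sharp eleven on Gb.
Gb — root
Bb — major 3rd
Db — perfect 5th
Fb — minor 7th
Ab — major 9th
C — augmented 11th
Eb — major 13th

Gb – Bb – Db – Fb – Ab – C – Eb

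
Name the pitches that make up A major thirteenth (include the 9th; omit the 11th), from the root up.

A – C-sharp – E – G-sharp – B – F-sharp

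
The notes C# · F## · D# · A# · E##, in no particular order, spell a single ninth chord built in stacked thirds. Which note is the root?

Arranged so that each adjacent pair is a third by letter name: D# – F## – A# – C# – E##.
The bottom of that stack, D#, is the root (this is D# dominant seventh sharp nine).

D#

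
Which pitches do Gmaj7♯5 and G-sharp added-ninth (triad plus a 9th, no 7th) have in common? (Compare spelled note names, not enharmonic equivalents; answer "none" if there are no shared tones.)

Gmaj7♯5 = G, B, D♯, F♯.
G-sharp added-ninth = G♯, B♯, D♯, A♯.
Shared: D♯.

D♯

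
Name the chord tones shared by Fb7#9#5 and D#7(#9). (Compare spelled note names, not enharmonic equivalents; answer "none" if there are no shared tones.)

Fb7#9#5 = Fb, Ab, C, Ebb, G.
D#7(#9) = D#, F##, A#, C#, E##.
Shared: none.

none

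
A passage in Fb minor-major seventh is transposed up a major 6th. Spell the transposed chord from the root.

Db  Fb  Ab  C

Fb up a major 6th → Db. New chord: Db minor-major seventh.
Db — root
Fb — minor 3rd
Ab — perfect 5th
C — major 7th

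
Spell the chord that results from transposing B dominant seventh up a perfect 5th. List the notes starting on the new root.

F# – A# – C# – E

A perfect 5th up from B is F#, so the new chord is F# dominant seventh.
Root: F#
Major 3rd (3rd): A#
Perfect 5th (5th): C#
Minor 7th (7th): E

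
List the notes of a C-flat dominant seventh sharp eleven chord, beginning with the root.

Root C-flat, quality dominant seventh sharp eleven:
Root: C-flat
Major 3rd (3rd): E-flat
Perfect 5th (5th): G-flat
Minor 7th (7th): B-double-flat
Augmented 11th (11th): F

C-flat E-flat G-flat B-double-flat F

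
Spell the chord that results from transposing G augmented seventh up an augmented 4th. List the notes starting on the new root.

C-sharp  E-sharp  G-double-sharp  B

Transposed root: G → C-sharp (augmented 4th up). So we spell C-sharp augmented seventh:
Root: C-sharp
Major 3rd (3rd): E-sharp
Augmented 5th (5th): G-double-sharp
Minor 7th (7th): B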